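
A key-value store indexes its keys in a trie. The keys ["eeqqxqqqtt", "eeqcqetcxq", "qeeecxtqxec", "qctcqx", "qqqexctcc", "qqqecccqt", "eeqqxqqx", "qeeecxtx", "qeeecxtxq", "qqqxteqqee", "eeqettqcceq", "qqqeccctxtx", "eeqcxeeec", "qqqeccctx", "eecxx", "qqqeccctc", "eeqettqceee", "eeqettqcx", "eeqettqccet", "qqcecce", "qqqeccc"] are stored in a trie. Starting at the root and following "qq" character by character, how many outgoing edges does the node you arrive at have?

The children of the "qq" node are the distinct next characters among strings starting with "qq".
Characters that immediately follow "qq" among the stored strings: {c, q}.
That node has 2 child edges.

2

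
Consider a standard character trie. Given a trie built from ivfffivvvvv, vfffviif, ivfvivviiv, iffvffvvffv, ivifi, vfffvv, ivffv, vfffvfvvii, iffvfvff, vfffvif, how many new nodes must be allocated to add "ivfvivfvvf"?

"ivfviv" is already a path in the trie; the remaining "fvvf" must be added.
Each of the 4 remaining characters creates one node.

4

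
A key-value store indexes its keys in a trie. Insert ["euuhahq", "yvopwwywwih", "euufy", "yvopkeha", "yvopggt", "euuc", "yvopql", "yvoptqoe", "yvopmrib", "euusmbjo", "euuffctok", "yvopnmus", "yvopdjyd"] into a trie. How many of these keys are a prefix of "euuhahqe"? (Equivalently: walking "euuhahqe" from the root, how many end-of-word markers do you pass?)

1

Check each prefix of "euuhahqe" against the stored set — each match is an end-marker on the path.
Prefixes of the query that are stored words: "euuhahq"
Count: 1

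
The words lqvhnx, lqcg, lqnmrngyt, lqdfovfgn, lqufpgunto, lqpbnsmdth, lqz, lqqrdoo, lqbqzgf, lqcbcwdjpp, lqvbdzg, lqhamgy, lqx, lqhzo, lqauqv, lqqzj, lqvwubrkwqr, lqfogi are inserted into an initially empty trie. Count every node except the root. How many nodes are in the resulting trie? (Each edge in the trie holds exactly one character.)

86

Count nodes per top-level branch (shared prefixes stored once):
  'l'-branch (lqauqv, lqbqzgf, lqcbcwdjpp, lqcg, lqdfovfgn, lqfogi, lqhamgy, lqhzo, lqnmrngyt, lqpbnsmdth, lqqrdoo, lqqzj, lqufpgunto, lqvbdzg, lqvhnx, lqvwubrkwqr, lqx, lqz): 86 nodes
Sum: 86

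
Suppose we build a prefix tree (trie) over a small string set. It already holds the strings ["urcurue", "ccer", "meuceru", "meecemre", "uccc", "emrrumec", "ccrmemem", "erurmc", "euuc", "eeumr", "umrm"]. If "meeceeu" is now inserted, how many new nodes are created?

The longest prefix of "meeceeu" already in the trie is "meece" (length 5).
New nodes needed: |"meeceeu"| − 5 = 7 − 5 = 2.

2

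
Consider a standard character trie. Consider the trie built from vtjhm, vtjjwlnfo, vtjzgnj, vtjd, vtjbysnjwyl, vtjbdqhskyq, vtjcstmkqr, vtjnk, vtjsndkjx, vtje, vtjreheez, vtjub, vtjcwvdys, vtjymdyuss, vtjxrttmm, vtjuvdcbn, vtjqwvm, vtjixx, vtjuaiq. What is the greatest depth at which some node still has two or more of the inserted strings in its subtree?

Equivalently: take the maximum, over all pairs, of their longest common prefix length.
"vtjbdqhskyq" and "vtjbysnjwyl" agree on "vtjb" (4 characters) before diverging; nothing deeper is shared.
Longest shared-prefix length: 4

4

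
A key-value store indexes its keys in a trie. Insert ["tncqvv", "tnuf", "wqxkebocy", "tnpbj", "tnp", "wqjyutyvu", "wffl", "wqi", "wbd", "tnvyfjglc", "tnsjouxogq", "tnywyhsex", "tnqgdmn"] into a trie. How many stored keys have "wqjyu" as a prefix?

Walk to "wqjyu"; the words in its subtree are exactly those with that prefix.
Matches: "wqjyutyvu"
Count: 1

1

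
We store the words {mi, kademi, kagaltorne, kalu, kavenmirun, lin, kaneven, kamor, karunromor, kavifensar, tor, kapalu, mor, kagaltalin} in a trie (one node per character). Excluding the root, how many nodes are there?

65

For each word, the new-node count is its length minus the longest prefix already in the trie:
  "mi" → 2 new (m, i)
  "kademi" → 6 new (k, a, d, e, m, i)
  "kagaltorne" → prefix "ka" already present; 8 new (g, a, l, t, o, r, n, e)
  "kalu" → prefix "ka" already present; 2 new (l, u)
  "kavenmirun" → prefix "ka" already present; 8 new (v, e, n, m, i, r, u, n)
  "lin" → 3 new (l, i, n)
  "kaneven" → prefix "ka" already present; 5 new (n, e, v, e, n)
  "kamor" → prefix "ka" already present; 3 new (m, o, r)
  "karunromor" → prefix "ka" already present; 8 new (r, u, n, r, o, m, o, r)
  "kavifensar" → prefix "kav" already present; 7 new (i, f, e, n, s, a, r)
  "tor" → 3 new (t, o, r)
  "kapalu" → prefix "ka" already present; 4 new (p, a, l, u)
  "mor" → prefix "m" already present; 2 new (o, r)
  "kagaltalin" → prefix "kagalt" already present; 4 new (a, l, i, n)
Total nodes = 2 + 6 + 8 + 2 + 8 + 3 + 5 + 3 + 8 + 7 + 3 + 4 + 2 + 4 = 65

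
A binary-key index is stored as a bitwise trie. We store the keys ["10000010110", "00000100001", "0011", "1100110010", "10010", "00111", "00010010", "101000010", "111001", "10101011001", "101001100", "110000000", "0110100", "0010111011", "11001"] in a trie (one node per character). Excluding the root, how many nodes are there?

81

Insert word by word; a character creates a node only if that edge doesn't already exist:
  "10000010110" → 11 new (1, 0, 0, 0, 0, 0, 1, 0, 1, 1, 0)
  "00000100001" → 11 new (0, 0, 0, 0, 0, 1, 0, 0, 0, 0, 1)
  "0011" → prefix "00" already present; 2 new (1, 1)
  "1100110010" → prefix "1" already present; 9 new (1, 0, 0, 1, 1, 0, 0, 1, 0)
  "10010" → prefix "100" already present; 2 new (1, 0)
  "00111" → prefix "0011" already present; 1 new (1)
  "00010010" → prefix "000" already present; 5 new (1, 0, 0, 1, 0)
  "101000010" → prefix "10" already present; 7 new (1, 0, 0, 0, 0, 1, 0)
  "111001" → prefix "11" already present; 4 new (1, 0, 0, 1)
  "10101011001" → prefix "1010" already present; 7 new (1, 0, 1, 1, 0, 0, 1)
  "101001100" → prefix "10100" already present; 4 new (1, 1, 0, 0)
  "110000000" → prefix "1100" already present; 5 new (0, 0, 0, 0, 0)
  "0110100" → prefix "0" already present; 6 new (1, 1, 0, 1, 0, 0)
  "0010111011" → prefix "001" already present; 7 new (0, 1, 1, 1, 0, 1, 1)
  "11001" → prefix "11001" already present; 0 new (none)
Total nodes = 11 + 11 + 2 + 9 + 2 + 1 + 5 + 7 + 4 + 7 + 4 + 5 + 6 + 7 + 0 = 81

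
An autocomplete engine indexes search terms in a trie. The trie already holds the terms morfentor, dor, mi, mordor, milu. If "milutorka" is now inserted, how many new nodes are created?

The longest prefix of "milutorka" already in the trie is "milu" (length 4).
New nodes needed: |"milutorka"| − 4 = 9 − 4 = 5.

5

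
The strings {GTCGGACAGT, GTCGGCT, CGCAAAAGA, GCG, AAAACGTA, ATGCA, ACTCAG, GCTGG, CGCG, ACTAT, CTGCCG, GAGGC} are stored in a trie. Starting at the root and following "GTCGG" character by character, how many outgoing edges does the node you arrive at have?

2

Walk "GTCGG" from the root, arriving at one node.
Distinct next characters after "GTCGG": A, C.
That node has 2 child edges.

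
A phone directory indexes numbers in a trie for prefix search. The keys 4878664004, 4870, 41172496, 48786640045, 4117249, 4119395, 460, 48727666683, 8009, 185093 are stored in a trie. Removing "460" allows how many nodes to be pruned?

Walk "460" from the leaf back toward the root, removing each node that no remaining word uses.
The suffix "60" (2 nodes) is used only by "460"; the node for "4" still has the child "8", so pruning stops there.
Nodes removed: 2

2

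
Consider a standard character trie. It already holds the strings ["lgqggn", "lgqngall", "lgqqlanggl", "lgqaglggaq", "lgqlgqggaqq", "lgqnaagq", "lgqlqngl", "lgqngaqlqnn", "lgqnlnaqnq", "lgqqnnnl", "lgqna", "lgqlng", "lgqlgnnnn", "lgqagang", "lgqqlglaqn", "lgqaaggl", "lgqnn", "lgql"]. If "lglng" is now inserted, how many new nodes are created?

The longest prefix of "lglng" already in the trie is "lg" (length 2).
New nodes needed: |"lglng"| − 2 = 5 − 2 = 3.

3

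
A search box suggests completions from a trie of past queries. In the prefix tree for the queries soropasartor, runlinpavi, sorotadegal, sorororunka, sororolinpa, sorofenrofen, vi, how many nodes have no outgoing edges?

7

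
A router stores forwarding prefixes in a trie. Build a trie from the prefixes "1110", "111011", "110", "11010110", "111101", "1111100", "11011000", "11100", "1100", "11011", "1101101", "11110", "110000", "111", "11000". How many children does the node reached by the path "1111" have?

The children of the "1111" node are the distinct next characters among strings starting with "1111".
Distinct next characters after "1111": 0, 1.
That node has 2 child edges.

2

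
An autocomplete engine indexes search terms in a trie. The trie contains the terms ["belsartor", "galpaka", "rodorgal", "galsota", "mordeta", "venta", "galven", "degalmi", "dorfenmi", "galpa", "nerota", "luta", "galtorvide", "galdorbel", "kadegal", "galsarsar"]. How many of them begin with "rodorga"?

Filter for entries beginning with "rodorga":
Words under "rodorga": rodorgal
Count: 1

1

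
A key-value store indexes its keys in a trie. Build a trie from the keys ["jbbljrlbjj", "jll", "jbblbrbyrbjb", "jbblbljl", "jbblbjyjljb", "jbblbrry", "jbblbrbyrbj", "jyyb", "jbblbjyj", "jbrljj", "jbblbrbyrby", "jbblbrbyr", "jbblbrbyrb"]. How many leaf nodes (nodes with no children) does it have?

9

A leaf is a node with no children — equivalently, the end of a word that is not a proper prefix of any other stored word.
Those words: "jbblbjyjljb", "jbblbljl", "jbblbrbyrbjb", "jbblbrbyrby", "jbblbrry", "jbbljrlbjj", "jbrljj", "jll", "jyyb"
Leaf count: 9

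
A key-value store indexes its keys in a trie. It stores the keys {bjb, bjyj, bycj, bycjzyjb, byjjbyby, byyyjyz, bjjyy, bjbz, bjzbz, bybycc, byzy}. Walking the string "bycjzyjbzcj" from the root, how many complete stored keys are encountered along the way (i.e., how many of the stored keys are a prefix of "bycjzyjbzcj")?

Traverse "bycjzyjbzcj" character by character; count nodes along the way that are marked as word ends.
Prefixes of the query that are stored words: "bycj", "bycjzyjb"
Count: 2

2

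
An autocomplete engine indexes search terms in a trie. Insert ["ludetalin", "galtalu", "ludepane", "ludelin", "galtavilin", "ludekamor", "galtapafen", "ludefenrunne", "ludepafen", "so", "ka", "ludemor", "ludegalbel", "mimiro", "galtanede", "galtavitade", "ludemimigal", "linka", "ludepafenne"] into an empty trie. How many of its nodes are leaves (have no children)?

18

A leaf is a node with no children — equivalently, the end of a word that is not a proper prefix of any other stored word.
Those words: "galtalu", "galtanede", "galtapafen", "galtavilin", "galtavitade", "ka", "linka", "ludefenrunne", "ludegalbel", "ludekamor", "ludelin", "ludemimigal", "ludemor", "ludepafenne", "ludepane", "ludetalin", "mimiro", "so"
Leaf count: 18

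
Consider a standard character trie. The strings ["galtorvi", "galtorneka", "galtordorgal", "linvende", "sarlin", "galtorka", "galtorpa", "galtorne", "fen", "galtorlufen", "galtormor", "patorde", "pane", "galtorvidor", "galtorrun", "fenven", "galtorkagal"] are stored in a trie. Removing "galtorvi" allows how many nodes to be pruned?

0

A node on "galtorvi"'s path can go only if nothing else ends at it or branches off below it.
Every node on "galtorvi" is still needed (e.g. by "galtorvidor"), so nothing is freed.
Nodes removed: 0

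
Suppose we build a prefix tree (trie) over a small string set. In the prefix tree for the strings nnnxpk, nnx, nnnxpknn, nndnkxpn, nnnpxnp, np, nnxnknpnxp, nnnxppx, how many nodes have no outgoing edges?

6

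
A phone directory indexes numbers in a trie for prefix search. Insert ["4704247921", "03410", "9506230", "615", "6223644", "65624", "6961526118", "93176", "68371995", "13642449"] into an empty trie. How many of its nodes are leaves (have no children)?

A leaf is a node with no children — equivalently, the end of a word that is not a proper prefix of any other stored word.
Those words: "03410", "13642449", "4704247921", "615", "6223644", "65624", "68371995", "6961526118", "93176", "9506230"
Leaf count: 10

10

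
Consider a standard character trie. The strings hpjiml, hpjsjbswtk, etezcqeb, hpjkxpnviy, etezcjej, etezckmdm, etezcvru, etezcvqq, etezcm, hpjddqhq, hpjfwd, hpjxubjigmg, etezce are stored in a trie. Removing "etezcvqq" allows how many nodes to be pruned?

2

A node on "etezcvqq"'s path can go only if nothing else ends at it or branches off below it.
The suffix "qq" (2 nodes) is used only by "etezcvqq"; the node for "etezcv" still has the child "r", so pruning stops there.
Nodes removed: 2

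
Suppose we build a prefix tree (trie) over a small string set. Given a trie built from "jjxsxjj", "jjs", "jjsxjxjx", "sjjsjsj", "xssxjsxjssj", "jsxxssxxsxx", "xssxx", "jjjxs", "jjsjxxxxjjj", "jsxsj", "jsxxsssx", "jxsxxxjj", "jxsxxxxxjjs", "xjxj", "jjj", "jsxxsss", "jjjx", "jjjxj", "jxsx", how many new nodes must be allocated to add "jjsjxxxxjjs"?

1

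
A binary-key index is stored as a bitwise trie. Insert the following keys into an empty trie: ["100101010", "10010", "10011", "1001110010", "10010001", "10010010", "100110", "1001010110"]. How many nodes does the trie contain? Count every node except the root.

23

Trace insertions, counting only characters that open a new branch:
  "100101010" → 9 new (1, 0, 0, 1, 0, 1, 0, 1, 0)
  "10010" → prefix "10010" already present; 0 new (none)
  "10011" → prefix "1001" already present; 1 new (1)
  "1001110010" → prefix "10011" already present; 5 new (1, 0, 0, 1, 0)
  "10010001" → prefix "10010" already present; 3 new (0, 0, 1)
  "10010010" → prefix "100100" already present; 2 new (1, 0)
  "100110" → prefix "10011" already present; 1 new (0)
  "1001010110" → prefix "10010101" already present; 2 new (1, 0)
Total nodes = 9 + 0 + 1 + 5 + 3 + 2 + 1 + 2 = 23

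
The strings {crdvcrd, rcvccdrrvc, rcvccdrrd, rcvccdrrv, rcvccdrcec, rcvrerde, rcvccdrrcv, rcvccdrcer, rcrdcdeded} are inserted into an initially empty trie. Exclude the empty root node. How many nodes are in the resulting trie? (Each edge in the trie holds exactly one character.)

For each word, the new-node count is its length minus the longest prefix already in the trie:
  "crdvcrd" → 7 new (c, r, d, v, c, r, d)
  "rcvccdrrvc" → 10 new (r, c, v, c, c, d, r, r, v, c)
  "rcvccdrrd" → prefix "rcvccdrr" already present; 1 new (d)
  "rcvccdrrv" → prefix "rcvccdrrv" already present; 0 new (none)
  "rcvccdrcec" → prefix "rcvccdr" already present; 3 new (c, e, c)
  "rcvrerde" → prefix "rcv" already present; 5 new (r, e, r, d, e)
  "rcvccdrrcv" → prefix "rcvccdrr" already present; 2 new (c, v)
  "rcvccdrcer" → prefix "rcvccdrce" already present; 1 new (r)
  "rcrdcdeded" → prefix "rc" already present; 8 new (r, d, c, d, e, d, e, d)
Total nodes = 7 + 10 + 1 + 0 + 3 + 5 + 2 + 1 + 8 = 37

37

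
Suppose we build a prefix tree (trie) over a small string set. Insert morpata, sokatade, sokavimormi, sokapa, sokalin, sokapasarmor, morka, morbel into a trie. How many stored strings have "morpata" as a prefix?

1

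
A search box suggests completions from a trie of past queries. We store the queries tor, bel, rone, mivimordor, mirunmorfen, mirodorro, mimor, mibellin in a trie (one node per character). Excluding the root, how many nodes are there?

44

Insert word by word; a character creates a node only if that edge doesn't already exist:
  "tor" → 3 new (t, o, r)
  "bel" → 3 new (b, e, l)
  "rone" → 4 new (r, o, n, e)
  "mivimordor" → 10 new (m, i, v, i, m, o, r, d, o, r)
  "mirunmorfen" → prefix "mi" already present; 9 new (r, u, n, m, o, r, f, e, n)
  "mirodorro" → prefix "mir" already present; 6 new (o, d, o, r, r, o)
  "mimor" → prefix "mi" already present; 3 new (m, o, r)
  "mibellin" → prefix "mi" already present; 6 new (b, e, l, l, i, n)
Total nodes = 3 + 3 + 4 + 10 + 9 + 6 + 3 + 6 = 44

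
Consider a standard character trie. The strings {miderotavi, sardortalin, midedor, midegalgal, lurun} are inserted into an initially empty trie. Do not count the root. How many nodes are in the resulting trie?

35

Count nodes per top-level branch (shared prefixes stored once):
  'l'-branch (lurun): 5 nodes
  'm'-branch (midedor, midegalgal, miderotavi): 19 nodes
  's'-branch (sardortalin): 11 nodes
Sum: 35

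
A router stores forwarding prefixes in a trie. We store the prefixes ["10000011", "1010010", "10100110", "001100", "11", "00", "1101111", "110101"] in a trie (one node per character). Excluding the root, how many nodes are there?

Insert word by word; a character creates a node only if that edge doesn't already exist:
  "10000011" → 8 new (1, 0, 0, 0, 0, 0, 1, 1)
  "1010010" → prefix "10" already present; 5 new (1, 0, 0, 1, 0)
  "10100110" → prefix "101001" already present; 2 new (1, 0)
  "001100" → 6 new (0, 0, 1, 1, 0, 0)
  "11" → prefix "1" already present; 1 new (1)
  "00" → prefix "00" already present; 0 new (none)
  "1101111" → prefix "11" already present; 5 new (0, 1, 1, 1, 1)
  "110101" → prefix "1101" already present; 2 new (0, 1)
Total nodes = 8 + 5 + 2 + 6 + 1 + 0 + 5 + 2 = 29

29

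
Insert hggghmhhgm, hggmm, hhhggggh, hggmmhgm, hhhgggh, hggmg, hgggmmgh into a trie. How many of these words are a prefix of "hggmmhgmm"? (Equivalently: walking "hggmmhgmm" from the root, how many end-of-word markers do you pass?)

Walk "hggmmhgmm" from the root; an end-of-word marker is hit whenever a stored word is a prefix of "hggmmhgmm".
Prefixes of the query that are stored words: "hggmm", "hggmmhgm"
Count: 2

2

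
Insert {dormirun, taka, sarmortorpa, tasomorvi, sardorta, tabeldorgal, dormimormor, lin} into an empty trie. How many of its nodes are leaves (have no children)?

8

Leaves are exactly the stored words that no other stored word extends.
Those words: "dormimormor", "dormirun", "lin", "sardorta", "sarmortorpa", "tabeldorgal", "taka", "tasomorvi"
Leaf count: 8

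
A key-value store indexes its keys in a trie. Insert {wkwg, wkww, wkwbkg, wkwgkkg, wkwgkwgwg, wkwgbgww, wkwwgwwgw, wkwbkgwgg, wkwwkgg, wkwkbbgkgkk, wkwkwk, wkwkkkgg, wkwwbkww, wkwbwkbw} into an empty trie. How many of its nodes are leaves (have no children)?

A leaf is a node with no children — equivalently, the end of a word that is not a proper prefix of any other stored word.
Those words: "wkwbkgwgg", "wkwbwkbw", "wkwgbgww", "wkwgkkg", "wkwgkwgwg", "wkwkbbgkgkk", "wkwkkkgg", "wkwkwk", "wkwwbkww", "wkwwgwwgw", "wkwwkgg"
Leaf count: 11

11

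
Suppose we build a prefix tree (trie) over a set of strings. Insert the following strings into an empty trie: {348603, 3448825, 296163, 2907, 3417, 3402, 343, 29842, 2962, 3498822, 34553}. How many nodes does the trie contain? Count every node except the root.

Count nodes per top-level branch (shared prefixes stored once):
  '2'-branch (2907, 296163, 2962, 29842): 12 nodes
  '3'-branch (3402, 3417, 343, 3448825, 34553, 348603, 3498822): 24 nodes
Sum: 36

36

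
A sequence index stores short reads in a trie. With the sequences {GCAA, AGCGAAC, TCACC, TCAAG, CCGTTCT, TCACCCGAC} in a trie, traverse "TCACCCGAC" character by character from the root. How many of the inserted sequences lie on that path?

Check each prefix of "TCACCCGAC" against the stored set — each match is an end-marker on the path.
Prefixes of the query that are stored words: "TCACC", "TCACCCGAC"
Count: 2

2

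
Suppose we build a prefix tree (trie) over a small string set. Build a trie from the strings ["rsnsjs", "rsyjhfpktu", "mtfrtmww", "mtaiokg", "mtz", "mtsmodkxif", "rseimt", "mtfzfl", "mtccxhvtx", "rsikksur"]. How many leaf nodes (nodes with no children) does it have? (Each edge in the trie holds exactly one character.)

A leaf is a node with no children — equivalently, the end of a word that is not a proper prefix of any other stored word.
Those words: "mtaiokg", "mtccxhvtx", "mtfrtmww", "mtfzfl", "mtsmodkxif", "mtz", "rseimt", "rsikksur", "rsnsjs", "rsyjhfpktu"
Leaf count: 10

10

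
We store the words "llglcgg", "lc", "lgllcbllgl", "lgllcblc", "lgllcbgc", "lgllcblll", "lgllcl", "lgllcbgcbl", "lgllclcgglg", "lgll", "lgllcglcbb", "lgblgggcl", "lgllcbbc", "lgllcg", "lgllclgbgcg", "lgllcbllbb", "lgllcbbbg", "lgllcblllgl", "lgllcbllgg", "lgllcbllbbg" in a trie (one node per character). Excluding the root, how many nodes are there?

56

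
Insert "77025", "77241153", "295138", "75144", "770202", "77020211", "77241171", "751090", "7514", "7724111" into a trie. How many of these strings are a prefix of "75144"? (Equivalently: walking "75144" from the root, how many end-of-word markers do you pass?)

Check each prefix of "75144" against the stored set — each match is an end-marker on the path.
Prefixes of the query that are stored words: "7514", "75144"
Count: 2

2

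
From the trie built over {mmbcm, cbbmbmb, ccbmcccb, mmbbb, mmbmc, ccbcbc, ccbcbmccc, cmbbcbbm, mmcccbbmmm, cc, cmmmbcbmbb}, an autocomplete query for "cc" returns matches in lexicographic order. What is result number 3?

Filter for "cc…" and sort: "cc", "ccbcbc", "ccbcbmccc", "ccbmcccb"
The 3rd is ccbcbmccc.

ccbcbmccc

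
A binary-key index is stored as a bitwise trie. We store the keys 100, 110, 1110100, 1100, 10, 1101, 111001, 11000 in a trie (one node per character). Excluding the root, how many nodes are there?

Count nodes per top-level branch (shared prefixes stored once):
  '1'-branch (10, 100, 110, 1100, 11000, 1101, 111001, 1110100): 15 nodes
Sum: 15

15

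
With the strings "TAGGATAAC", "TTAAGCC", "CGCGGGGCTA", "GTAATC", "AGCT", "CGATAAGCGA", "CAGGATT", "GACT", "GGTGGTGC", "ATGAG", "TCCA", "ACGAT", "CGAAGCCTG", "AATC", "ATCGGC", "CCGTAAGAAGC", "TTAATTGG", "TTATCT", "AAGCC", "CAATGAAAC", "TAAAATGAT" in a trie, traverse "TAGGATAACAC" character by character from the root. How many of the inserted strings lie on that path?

1

Walk "TAGGATAACAC" from the root; an end-of-word marker is hit whenever a stored word is a prefix of "TAGGATAACAC".
Prefixes of the query that are stored words: "TAGGATAAC"
Count: 1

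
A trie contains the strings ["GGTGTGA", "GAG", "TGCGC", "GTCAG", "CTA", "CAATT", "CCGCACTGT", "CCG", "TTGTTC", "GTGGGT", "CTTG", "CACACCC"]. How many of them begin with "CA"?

2

Walk to "CA"; the words in its subtree are exactly those with that prefix.
Matches: "CAATT", "CACACCC"
Count: 2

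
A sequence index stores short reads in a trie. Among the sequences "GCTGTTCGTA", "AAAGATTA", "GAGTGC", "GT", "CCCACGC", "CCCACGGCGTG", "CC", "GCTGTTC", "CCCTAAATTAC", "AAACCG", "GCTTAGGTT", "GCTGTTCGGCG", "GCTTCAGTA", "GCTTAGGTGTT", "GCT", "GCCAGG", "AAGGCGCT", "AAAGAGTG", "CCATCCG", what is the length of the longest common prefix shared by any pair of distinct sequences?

Equivalently: take the maximum, over all pairs, of their longest common prefix length.
"GCTGTTCGGCG" and "GCTGTTCGTA" agree on "GCTGTTCG" (8 characters) before diverging; nothing deeper is shared.
Longest shared-prefix length: 8

8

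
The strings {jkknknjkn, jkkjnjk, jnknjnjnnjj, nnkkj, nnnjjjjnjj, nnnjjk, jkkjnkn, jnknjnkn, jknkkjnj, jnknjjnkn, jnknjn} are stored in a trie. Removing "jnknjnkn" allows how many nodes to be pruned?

2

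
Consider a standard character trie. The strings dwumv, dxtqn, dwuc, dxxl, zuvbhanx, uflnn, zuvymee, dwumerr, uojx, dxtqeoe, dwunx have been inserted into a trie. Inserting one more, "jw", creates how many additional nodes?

No existing word starts with "j", so every character of "jw" needs a new node.
2 − 0 = 2 new nodes.

2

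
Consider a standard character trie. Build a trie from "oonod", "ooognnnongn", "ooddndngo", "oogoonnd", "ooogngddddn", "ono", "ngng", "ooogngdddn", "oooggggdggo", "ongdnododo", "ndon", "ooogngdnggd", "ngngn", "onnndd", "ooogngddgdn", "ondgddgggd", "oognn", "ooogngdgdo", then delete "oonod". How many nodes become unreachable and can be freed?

3

After clearing the end-marker at "oonod", prune upward until reaching a node still needed by another word.
The suffix "nod" (3 nodes) is used only by "oonod"; the node for "oo" still has the child "o", so pruning stops there.
Nodes removed: 3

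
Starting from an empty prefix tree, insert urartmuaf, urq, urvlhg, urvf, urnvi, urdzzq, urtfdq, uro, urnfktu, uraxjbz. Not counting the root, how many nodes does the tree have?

Count nodes per top-level branch (shared prefixes stored once):
  'u'-branch (urartmuaf, uraxjbz, urdzzq, urnfktu, urnvi, uro, urq, urtfdq, urvf, urvlhg): 35 nodes
Sum: 35

35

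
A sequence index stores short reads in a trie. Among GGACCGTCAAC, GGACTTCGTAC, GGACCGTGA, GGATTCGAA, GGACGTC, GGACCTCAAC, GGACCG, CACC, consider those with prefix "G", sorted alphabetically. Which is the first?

GGACCG

Filter for "G…" and sort: "GGACCG", "GGACCGTCAAC", "GGACCGTGA", "GGACCTCAAC", "GGACGTC", "GGACTTCGTAC", "GGATTCGAA"
The 1st is GGACCG.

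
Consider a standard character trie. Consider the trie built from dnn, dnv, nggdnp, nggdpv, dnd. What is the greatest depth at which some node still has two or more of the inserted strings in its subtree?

Look for the deepest trie node that still has at least two words in its subtree.
e.g. "nggdnp" and "nggdpv" share the prefix "nggd" of length 4; no pair shares a longer one.
Longest shared-prefix length: 4

4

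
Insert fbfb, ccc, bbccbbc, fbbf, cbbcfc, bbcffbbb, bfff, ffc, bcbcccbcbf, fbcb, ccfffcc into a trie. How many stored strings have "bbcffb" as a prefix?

1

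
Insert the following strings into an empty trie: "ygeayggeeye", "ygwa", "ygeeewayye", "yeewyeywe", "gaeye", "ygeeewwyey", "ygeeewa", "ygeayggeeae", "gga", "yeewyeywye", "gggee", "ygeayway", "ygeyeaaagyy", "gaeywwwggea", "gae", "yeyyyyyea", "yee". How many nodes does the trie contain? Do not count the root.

Insert word by word; a character creates a node only if that edge doesn't already exist:
  "ygeayggeeye" → 11 new (y, g, e, a, y, g, g, e, e, y, e)
  "ygwa" → prefix "yg" already present; 2 new (w, a)
  "ygeeewayye" → prefix "yge" already present; 7 new (e, e, w, a, y, y, e)
  "yeewyeywe" → prefix "y" already present; 8 new (e, e, w, y, e, y, w, e)
  "gaeye" → 5 new (g, a, e, y, e)
  "ygeeewwyey" → prefix "ygeeew" already present; 4 new (w, y, e, y)
  "ygeeewa" → prefix "ygeeewa" already present; 0 new (none)
  "ygeayggeeae" → prefix "ygeayggee" already present; 2 new (a, e)
  "gga" → prefix "g" already present; 2 new (g, a)
  "yeewyeywye" → prefix "yeewyeyw" already present; 2 new (y, e)
  "gggee" → prefix "gg" already present; 3 new (g, e, e)
  "ygeayway" → prefix "ygeay" already present; 3 new (w, a, y)
  "ygeyeaaagyy" → prefix "yge" already present; 8 new (y, e, a, a, a, g, y, y)
  "gaeywwwggea" → prefix "gaey" already present; 7 new (w, w, w, g, g, e, a)
  "gae" → prefix "gae" already present; 0 new (none)
  "yeyyyyyea" → prefix "ye" already present; 7 new (y, y, y, y, y, e, a)
  "yee" → prefix "yee" already present; 0 new (none)
Total nodes = 11 + 2 + 7 + 8 + 5 + 4 + 0 + 2 + 2 + 2 + 3 + 3 + 8 + 7 + 0 + 7 + 0 = 71

71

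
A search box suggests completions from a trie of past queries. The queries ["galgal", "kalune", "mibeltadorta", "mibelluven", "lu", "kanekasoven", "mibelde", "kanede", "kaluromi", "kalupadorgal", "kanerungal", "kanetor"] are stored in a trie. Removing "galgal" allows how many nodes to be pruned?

After clearing the end-marker at "galgal", prune upward until reaching a node still needed by another word.
No other word shares any prefix with "galgal", so all 6 of its nodes go.
Nodes removed: 6

6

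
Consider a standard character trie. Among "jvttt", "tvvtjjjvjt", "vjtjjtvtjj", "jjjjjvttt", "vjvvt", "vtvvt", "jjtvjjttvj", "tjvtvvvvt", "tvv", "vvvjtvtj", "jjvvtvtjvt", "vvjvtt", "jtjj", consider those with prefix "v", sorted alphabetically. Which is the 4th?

vvjvtt

Filter for "v…" and sort: "vjtjjtvtjj", "vjvvt", "vtvvt", "vvjvtt", "vvvjtvtj"
Position 4: vvjvtt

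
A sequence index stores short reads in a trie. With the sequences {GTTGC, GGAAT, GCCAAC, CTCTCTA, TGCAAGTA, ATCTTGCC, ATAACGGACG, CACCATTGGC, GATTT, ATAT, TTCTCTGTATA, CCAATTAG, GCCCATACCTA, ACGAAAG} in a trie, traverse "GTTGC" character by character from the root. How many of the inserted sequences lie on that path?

1

Traverse "GTTGC" character by character; count nodes along the way that are marked as word ends.
Prefixes of the query that are stored words: "GTTGC"
Count: 1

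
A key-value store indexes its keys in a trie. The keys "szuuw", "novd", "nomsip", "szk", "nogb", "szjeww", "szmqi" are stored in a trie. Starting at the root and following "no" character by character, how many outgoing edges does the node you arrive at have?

3

The children of the "no" node are the distinct next characters among strings starting with "no".
Distinct next characters after "no": g, m, v.
That node has 3 child edges.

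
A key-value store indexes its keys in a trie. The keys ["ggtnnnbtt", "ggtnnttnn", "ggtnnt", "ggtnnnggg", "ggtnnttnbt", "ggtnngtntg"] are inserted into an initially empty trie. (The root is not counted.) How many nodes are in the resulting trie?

23

Trie structure (* marks end of a word):
(root)
└─ g
   └─ g
      └─ t
         └─ n
            └─ n
               ├─ g
               │  └─ t
               │     └─ n
               │        └─ t
               │           └─ g *
               ├─ n
               │  ├─ b
               │  │  └─ t
               │  │     └─ t *
               │  └─ g
               │     └─ g
               │        └─ g *
               └─ t *
                  └─ t
                     └─ n
                        ├─ b
                        │  └─ t *
                        └─ n *
Counting every labelled node above: 23.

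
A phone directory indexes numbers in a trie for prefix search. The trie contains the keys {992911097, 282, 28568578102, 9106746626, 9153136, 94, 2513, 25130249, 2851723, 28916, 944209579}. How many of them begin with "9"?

Filter for entries beginning with "9":
Matches: "9106746626", "9153136", "94", "944209579", "992911097"
Count: 5

5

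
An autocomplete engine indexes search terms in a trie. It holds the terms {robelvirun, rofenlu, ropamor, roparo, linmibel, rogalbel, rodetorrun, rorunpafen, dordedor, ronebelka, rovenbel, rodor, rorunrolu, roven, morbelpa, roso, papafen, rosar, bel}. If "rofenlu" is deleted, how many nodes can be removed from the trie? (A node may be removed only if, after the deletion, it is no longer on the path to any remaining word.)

5

Walk "rofenlu" from the leaf back toward the root, removing each node that no remaining word uses.
The suffix "fenlu" (5 nodes) is used only by "rofenlu"; the node for "ro" still has the child "b", so pruning stops there.
Nodes removed: 5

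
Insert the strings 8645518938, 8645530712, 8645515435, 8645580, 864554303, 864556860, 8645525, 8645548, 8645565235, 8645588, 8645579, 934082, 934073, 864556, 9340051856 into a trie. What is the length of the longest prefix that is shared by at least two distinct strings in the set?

Look for the deepest trie node that still has at least two words in its subtree.
"8645515435" and "8645518938" agree on "864551" (6 characters) before diverging; nothing deeper is shared.
Longest shared-prefix length: 6

6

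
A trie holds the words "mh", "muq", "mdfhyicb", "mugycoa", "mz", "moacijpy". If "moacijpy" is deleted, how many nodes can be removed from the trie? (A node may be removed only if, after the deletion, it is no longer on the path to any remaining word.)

7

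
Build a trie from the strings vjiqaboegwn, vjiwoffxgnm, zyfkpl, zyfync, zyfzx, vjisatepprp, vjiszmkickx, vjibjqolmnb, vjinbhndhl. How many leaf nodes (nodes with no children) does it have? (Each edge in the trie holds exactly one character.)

Leaves are exactly the stored words that no other stored word extends.
Those words: "vjibjqolmnb", "vjinbhndhl", "vjiqaboegwn", "vjisatepprp", "vjiszmkickx", "vjiwoffxgnm", "zyfkpl", "zyfync", "zyfzx"
Leaf count: 9

9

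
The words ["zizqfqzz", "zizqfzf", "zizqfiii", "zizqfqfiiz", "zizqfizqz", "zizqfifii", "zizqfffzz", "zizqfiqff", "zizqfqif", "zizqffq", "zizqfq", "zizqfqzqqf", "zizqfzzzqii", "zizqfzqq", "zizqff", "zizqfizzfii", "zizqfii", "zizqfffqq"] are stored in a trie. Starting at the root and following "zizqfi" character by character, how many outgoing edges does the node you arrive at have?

The children of the "zizqfi" node are the distinct next characters among strings starting with "zizqfi".
Characters that immediately follow "zizqfi" among the stored strings: {f, i, q, z}.
That node has 4 child edges.

4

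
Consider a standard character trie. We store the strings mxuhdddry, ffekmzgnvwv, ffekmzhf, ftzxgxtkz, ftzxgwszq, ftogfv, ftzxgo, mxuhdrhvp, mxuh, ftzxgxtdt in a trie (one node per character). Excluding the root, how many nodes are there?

45

For each word, the new-node count is its length minus the longest prefix already in the trie:
  "mxuhdddry" → 9 new (m, x, u, h, d, d, d, r, y)
  "ffekmzgnvwv" → 11 new (f, f, e, k, m, z, g, n, v, w, v)
  "ffekmzhf" → prefix "ffekmz" already present; 2 new (h, f)
  "ftzxgxtkz" → prefix "f" already present; 8 new (t, z, x, g, x, t, k, z)
  "ftzxgwszq" → prefix "ftzxg" already present; 4 new (w, s, z, q)
  "ftogfv" → prefix "ft" already present; 4 new (o, g, f, v)
  "ftzxgo" → prefix "ftzxg" already present; 1 new (o)
  "mxuhdrhvp" → prefix "mxuhd" already present; 4 new (r, h, v, p)
  "mxuh" → prefix "mxuh" already present; 0 new (none)
  "ftzxgxtdt" → prefix "ftzxgxt" already present; 2 new (d, t)
Total nodes = 9 + 11 + 2 + 8 + 4 + 4 + 1 + 4 + 0 + 2 = 45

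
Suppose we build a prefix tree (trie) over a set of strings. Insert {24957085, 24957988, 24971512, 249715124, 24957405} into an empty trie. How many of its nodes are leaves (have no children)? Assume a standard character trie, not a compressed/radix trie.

Leaves are exactly the stored words that no other stored word extends.
Those words: "24957085", "24957405", "24957988", "249715124"
Leaf count: 4

4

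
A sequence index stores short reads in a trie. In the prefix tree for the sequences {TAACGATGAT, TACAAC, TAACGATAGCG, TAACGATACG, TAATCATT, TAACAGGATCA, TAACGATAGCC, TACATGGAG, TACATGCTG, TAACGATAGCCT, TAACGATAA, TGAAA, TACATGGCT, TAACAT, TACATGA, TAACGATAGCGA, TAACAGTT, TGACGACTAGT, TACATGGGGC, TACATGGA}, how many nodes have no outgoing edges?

17

A leaf is a node with no children — equivalently, the end of a word that is not a proper prefix of any other stored word.
Those words: "TAACAGGATCA", "TAACAGTT", "TAACAT", "TAACGATAA", "TAACGATACG", "TAACGATAGCCT", "TAACGATAGCGA", "TAACGATGAT", "TAATCATT", "TACAAC", "TACATGA", "TACATGCTG", "TACATGGAG", "TACATGGCT", "TACATGGGGC", "TGAAA", "TGACGACTAGT"
Leaf count: 17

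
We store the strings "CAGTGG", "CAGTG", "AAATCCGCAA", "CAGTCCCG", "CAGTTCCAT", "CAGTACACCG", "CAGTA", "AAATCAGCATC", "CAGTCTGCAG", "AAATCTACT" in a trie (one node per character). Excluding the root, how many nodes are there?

46

Insert word by word; a character creates a node only if that edge doesn't already exist:
  "CAGTGG" → 6 new (C, A, G, T, G, G)
  "CAGTG" → prefix "CAGTG" already present; 0 new (none)
  "AAATCCGCAA" → 10 new (A, A, A, T, C, C, G, C, A, A)
  "CAGTCCCG" → prefix "CAGT" already present; 4 new (C, C, C, G)
  "CAGTTCCAT" → prefix "CAGT" already present; 5 new (T, C, C, A, T)
  "CAGTACACCG" → prefix "CAGT" already present; 6 new (A, C, A, C, C, G)
  "CAGTA" → prefix "CAGTA" already present; 0 new (none)
  "AAATCAGCATC" → prefix "AAATC" already present; 6 new (A, G, C, A, T, C)
  "CAGTCTGCAG" → prefix "CAGTC" already present; 5 new (T, G, C, A, G)
  "AAATCTACT" → prefix "AAATC" already present; 4 new (T, A, C, T)
Total nodes = 6 + 0 + 10 + 4 + 5 + 6 + 0 + 6 + 5 + 4 = 46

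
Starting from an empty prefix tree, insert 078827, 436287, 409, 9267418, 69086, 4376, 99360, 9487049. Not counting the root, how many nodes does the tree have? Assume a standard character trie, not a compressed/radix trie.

38

Trie structure (* marks end of a word):
(root)
├─ 0
│  └─ 7
│     └─ 8
│        └─ 8
│           └─ 2
│              └─ 7 *
├─ 4
│  ├─ 0
│  │  └─ 9 *
│  └─ 3
│     ├─ 6
│     │  └─ 2
│     │     └─ 8
│     │        └─ 7 *
│     └─ 7
│        └─ 6 *
├─ 6
│  └─ 9
│     └─ 0
│        └─ 8
│           └─ 6 *
└─ 9
   ├─ 2
   │  └─ 6
   │     └─ 7
   │        └─ 4
   │           └─ 1
   │              └─ 8 *
   ├─ 4
   │  └─ 8
   │     └─ 7
   │        └─ 0
   │           └─ 4
   │              └─ 9 *
   └─ 9
      └─ 3
         └─ 6
            └─ 0 *
Counting every labelled node above: 38.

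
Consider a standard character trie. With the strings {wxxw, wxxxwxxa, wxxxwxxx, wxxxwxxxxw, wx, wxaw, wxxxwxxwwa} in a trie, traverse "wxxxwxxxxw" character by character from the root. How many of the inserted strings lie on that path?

3

Traverse "wxxxwxxxxw" character by character; count nodes along the way that are marked as word ends.
Prefixes of the query that are stored words: "wx", "wxxxwxxx", "wxxxwxxxxw"
Count: 3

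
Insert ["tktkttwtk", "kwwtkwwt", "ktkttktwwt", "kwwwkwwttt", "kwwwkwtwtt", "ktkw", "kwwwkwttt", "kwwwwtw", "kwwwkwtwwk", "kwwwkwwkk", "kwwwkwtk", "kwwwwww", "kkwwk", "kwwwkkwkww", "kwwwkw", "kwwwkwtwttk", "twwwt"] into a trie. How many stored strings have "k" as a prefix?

Filter for entries beginning with "k":
Matches: "kkwwk", "ktkttktwwt", "ktkw", "kwwtkwwt", "kwwwkkwkww", "kwwwkw", "kwwwkwtk", "kwwwkwttt", "kwwwkwtwtt", "kwwwkwtwttk", "kwwwkwtwwk", "kwwwkwwkk", "kwwwkwwttt", "kwwwwtw", "kwwwwww"
Count: 15

15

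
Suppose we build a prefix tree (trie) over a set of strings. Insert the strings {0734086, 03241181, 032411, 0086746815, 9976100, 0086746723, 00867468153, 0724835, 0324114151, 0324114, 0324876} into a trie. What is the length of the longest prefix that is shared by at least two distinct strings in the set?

The deepest shared node is where two words last agree before diverging.
e.g. "0086746815" and "00867468153" share the prefix "0086746815" of length 10; no pair shares a longer one.
Longest shared-prefix length: 10

10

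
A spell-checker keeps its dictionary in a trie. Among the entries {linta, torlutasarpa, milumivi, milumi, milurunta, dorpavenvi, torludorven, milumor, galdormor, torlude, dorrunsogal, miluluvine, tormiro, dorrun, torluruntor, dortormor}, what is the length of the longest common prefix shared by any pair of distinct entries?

Equivalently: take the maximum, over all pairs, of their longest common prefix length.
"dorrun" and "dorrunsogal" agree on "dorrun" (6 characters) before diverging; nothing deeper is shared.
Longest shared-prefix length: 6

6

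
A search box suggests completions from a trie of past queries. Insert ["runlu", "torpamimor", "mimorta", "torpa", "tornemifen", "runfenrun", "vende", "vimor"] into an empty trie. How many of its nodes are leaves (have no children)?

Leaves are exactly the stored words that no other stored word extends.
Those words: "mimorta", "runfenrun", "runlu", "tornemifen", "torpamimor", "vende", "vimor"
Leaf count: 7

7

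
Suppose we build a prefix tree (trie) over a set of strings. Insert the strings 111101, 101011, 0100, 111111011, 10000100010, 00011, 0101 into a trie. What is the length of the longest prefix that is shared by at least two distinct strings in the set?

4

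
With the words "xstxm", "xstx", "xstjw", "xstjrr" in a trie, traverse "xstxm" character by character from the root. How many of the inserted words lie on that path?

Traverse "xstxm" character by character; count nodes along the way that are marked as word ends.
Prefixes of the query that are stored words: "xstx", "xstxm"
Count: 2

2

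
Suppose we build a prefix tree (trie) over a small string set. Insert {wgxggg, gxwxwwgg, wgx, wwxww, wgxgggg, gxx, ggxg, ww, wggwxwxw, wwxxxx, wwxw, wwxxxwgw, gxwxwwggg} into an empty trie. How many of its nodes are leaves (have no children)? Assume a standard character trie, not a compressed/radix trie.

8

Leaves are exactly the stored words that no other stored word extends.
Those words: "ggxg", "gxwxwwggg", "gxx", "wggwxwxw", "wgxgggg", "wwxww", "wwxxxwgw", "wwxxxx"
Leaf count: 8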